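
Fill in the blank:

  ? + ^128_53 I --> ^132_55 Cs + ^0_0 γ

Conserve mass number: A + 128 = 132 + 0, so A = 4.
Conserve atomic number: Z + 53 = 55 + 0, so Z = 2.
A = 4 and Z = 2 is ^4_2 He — an alpha particle.

alpha particle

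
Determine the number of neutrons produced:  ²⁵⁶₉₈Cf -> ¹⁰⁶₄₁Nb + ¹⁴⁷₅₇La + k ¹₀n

3

Conserve mass number: 256 = 106 + 147 + k, so k = 256 − 253 = 3.
Check atomic number: 98 = 41 + 57 + 0 = 98. ✓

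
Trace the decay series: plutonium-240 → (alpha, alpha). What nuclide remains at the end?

Start: (A, Z) = (240, 94).
After α: (236, 92).
After α: (232, 90).
Z = 90 is thorium.

Th-232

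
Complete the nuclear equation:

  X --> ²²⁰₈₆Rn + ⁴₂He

Ra-224

Conserve mass number: A = 220 + 4, so A = 224.
Conserve atomic number: Z = 86 + 2, so Z = 88.
Z = 88 is radium, so the species is ²²⁴₈₈Ra.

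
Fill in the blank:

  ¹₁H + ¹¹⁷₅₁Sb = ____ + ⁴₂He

Conserve mass number: 1 + 117 = A + 4, so A = 114.
Conserve atomic number: 1 + 51 = Z + 2, so Z = 50.
Z = 50 is tin, so the species is ¹¹⁴₅₀Sn.

Sn-114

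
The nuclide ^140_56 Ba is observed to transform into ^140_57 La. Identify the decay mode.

ΔA = 140 − 140 = 0; ΔZ = 57 − 56 = +1.
A is unchanged and Z rises by 1 — a neutron has become a proton (β⁻ decay).

beta-minus decay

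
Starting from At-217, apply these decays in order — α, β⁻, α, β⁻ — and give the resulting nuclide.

Bi-209

Start: (A, Z) = (217, 85).
After α: (213, 83).
After β⁻: (213, 84).
After α: (209, 82).
After β⁻: (209, 83).
Z = 83 is bismuth.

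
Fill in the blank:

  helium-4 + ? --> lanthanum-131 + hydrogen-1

Ba-128

Conserve mass number: 4 + A = 131 + 1, so A = 128.
Conserve atomic number: 2 + Z = 57 + 1, so Z = 56.
Z = 56 is barium, so the species is barium-128.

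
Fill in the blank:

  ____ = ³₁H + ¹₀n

Conserve mass number: A = 3 + 1, so A = 4.
Conserve atomic number: Z = 1 + 0, so Z = 1.
Z = 1 is hydrogen, so the species is ⁴₁H.

H-4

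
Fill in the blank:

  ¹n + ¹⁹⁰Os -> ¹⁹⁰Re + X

proton

Conserve mass number: 1 + 190 = 190 + A, so A = 1.
Conserve atomic number: 0 + 76 = 75 + Z, so Z = 1.
A = 1 and Z = 1 is ¹H — a proton.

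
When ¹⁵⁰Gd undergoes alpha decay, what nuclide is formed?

Sm-146

Alpha decay: mass number changes by -4, atomic number by -2.
A: 150 − 4 = 146; Z: 64 − 2 = 62.
Z = 62 is samarium, so the daughter is ¹⁴⁶Sm.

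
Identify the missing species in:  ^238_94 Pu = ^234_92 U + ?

alpha particle

Conserve mass number: 238 = 234 + A, so A = 4.
Conserve atomic number: 94 = 92 + Z, so Z = 2.
A = 4 and Z = 2 is ^4_2 He — an alpha particle.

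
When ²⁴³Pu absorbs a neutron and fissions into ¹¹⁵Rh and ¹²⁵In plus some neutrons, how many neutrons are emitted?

Conserve mass number: 244 = 115 + 125 + k, so k = 244 − 240 = 4.
Check atomic number: 94 = 45 + 49 + 0 = 94. ✓

4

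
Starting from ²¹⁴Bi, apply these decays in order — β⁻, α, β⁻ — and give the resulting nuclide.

Bi-210

Start: (A, Z) = (214, 83).
After β⁻: (214, 84).
After α: (210, 82).
After β⁻: (210, 83).
Z = 83 is bismuth.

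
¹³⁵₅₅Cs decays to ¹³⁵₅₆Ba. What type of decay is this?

beta-minus decay

ΔA = 135 − 135 = 0; ΔZ = 56 − 55 = +1.
A is unchanged and Z rises by 1 — a neutron has become a proton (β⁻ decay).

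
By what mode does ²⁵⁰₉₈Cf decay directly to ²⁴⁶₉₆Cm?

alpha decay

ΔA = 246 − 250 = -4; ΔZ = 96 − 98 = -2.
A drops by 4 and Z drops by 2 — the signature of alpha emission.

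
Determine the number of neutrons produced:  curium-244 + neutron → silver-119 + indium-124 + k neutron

2

Conserve mass number: 245 = 119 + 124 + k, so k = 245 − 243 = 2.
Check atomic number: 96 = 47 + 49 + 0 = 96. ✓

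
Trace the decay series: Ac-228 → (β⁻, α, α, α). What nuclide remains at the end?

Po-216

Start: (A, Z) = (228, 89).
After β⁻: (228, 90).
After α: (224, 88).
After α: (220, 86).
After α: (216, 84).
Z = 84 is polonium.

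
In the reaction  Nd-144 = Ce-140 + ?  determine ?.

Conserve mass number: 144 = 140 + A, so A = 4.
Conserve atomic number: 60 = 58 + Z, so Z = 2.
A = 4 and Z = 2 is He-4 — an alpha particle.

alpha particle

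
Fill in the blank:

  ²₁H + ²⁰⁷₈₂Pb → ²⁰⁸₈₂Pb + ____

Conserve mass number: 2 + 207 = 208 + A, so A = 1.
Conserve atomic number: 1 + 82 = 82 + Z, so Z = 1.
A = 1 and Z = 1 is ¹₁H — a proton.

proton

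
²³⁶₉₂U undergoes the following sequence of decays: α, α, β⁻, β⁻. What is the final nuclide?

Th-228

Start: (A, Z) = (236, 92).
After α: (232, 90).
After α: (228, 88).
After β⁻: (228, 89).
After β⁻: (228, 90).
Z = 90 is thorium.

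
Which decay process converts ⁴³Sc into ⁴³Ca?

beta-plus decay or electron capture

ΔA = 43 − 43 = 0; ΔZ = 20 − 21 = -1.
A is unchanged and Z drops by 1 — a proton has become a neutron (β⁺ emission or electron capture).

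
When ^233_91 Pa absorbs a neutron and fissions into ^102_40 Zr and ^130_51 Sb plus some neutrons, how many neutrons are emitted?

Conserve mass number: 234 = 102 + 130 + k, so k = 234 − 232 = 2.
Check atomic number: 91 = 40 + 51 + 0 = 91. ✓

2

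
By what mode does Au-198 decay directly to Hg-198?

ΔA = 198 − 198 = 0; ΔZ = 80 − 79 = +1.
A is unchanged and Z rises by 1 — a neutron has become a proton (β⁻ decay).

beta-minus decay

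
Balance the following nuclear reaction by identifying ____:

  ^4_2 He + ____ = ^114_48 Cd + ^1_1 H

Conserve mass number: 4 + A = 114 + 1, so A = 111.
Conserve atomic number: 2 + Z = 48 + 1, so Z = 47.
Z = 47 is silver, so the species is ^111_47 Ag.

Ag-111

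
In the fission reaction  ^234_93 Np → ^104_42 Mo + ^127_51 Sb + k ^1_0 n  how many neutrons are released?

3

Conserve mass number: 234 = 104 + 127 + k, so k = 234 − 231 = 3.
Check atomic number: 93 = 42 + 51 + 0 = 93. ✓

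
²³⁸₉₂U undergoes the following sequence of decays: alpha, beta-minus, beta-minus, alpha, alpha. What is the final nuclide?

Ra-226

Start: (A, Z) = (238, 92).
After α: (234, 90).
After β⁻: (234, 91).
After β⁻: (234, 92).
After α: (230, 90).
After α: (226, 88).
Z = 88 is radium.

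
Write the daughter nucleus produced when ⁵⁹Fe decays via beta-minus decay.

Beta-minus decay: mass number changes by +0, atomic number by +1.
A: 59 = 59; Z: 26 + 1 = 27.
Z = 27 is cobalt, so the daughter is ⁵⁹Co.

Co-59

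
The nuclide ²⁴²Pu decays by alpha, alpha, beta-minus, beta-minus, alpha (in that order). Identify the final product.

Th-230

Start: (A, Z) = (242, 94).
After α: (238, 92).
After α: (234, 90).
After β⁻: (234, 91).
After β⁻: (234, 92).
After α: (230, 90).
Z = 90 is thorium.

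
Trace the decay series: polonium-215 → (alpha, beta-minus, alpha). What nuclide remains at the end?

Tl-207

Start: (A, Z) = (215, 84).
After α: (211, 82).
After β⁻: (211, 83).
After α: (207, 81).
Z = 81 is thallium.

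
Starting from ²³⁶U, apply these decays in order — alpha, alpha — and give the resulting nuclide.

Ra-228

Start: (A, Z) = (236, 92).
After α: (232, 90).
After α: (228, 88).
Z = 88 is radium.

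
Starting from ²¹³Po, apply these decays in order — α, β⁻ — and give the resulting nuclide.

Bi-209

Start: (A, Z) = (213, 84).
After α: (209, 82).
After β⁻: (209, 83).
Z = 83 is bismuth.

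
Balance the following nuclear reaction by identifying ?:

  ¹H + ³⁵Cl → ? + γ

Ar-36

Conserve mass number: 1 + 35 = A + 0, so A = 36.
Conserve atomic number: 1 + 17 = Z + 0, so Z = 18.
Z = 18 is argon, so the species is ³⁶Ar.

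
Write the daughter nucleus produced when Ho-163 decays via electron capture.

Dy-163

Electron capture: mass number changes by +0, atomic number by -1.
A: 163 = 163; Z: 67 − 1 = 66.
Z = 66 is dysprosium, so the daughter is Dy-163.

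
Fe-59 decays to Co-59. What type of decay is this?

ΔA = 59 − 59 = 0; ΔZ = 27 − 26 = +1.
A is unchanged and Z rises by 1 — a neutron has become a proton (β⁻ decay).

beta-minus decay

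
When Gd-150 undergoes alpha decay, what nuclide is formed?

Alpha decay: mass number changes by -4, atomic number by -2.
A: 150 − 4 = 146; Z: 64 − 2 = 62.
Z = 62 is samarium, so the daughter is Sm-146.

Sm-146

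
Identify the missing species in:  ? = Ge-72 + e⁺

As-72

Conserve mass number: A = 72 + 0, so A = 72.
Conserve atomic number: Z = 32 + 1, so Z = 33.
Z = 33 is arsenic, so the species is As-72.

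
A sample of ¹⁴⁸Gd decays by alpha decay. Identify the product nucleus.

Sm-144

Alpha decay: mass number changes by -4, atomic number by -2.
A: 148 − 4 = 144; Z: 64 − 2 = 62.
Z = 62 is samarium, so the daughter is ¹⁴⁴Sm.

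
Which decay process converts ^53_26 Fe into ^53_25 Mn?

beta-plus decay or electron capture

ΔA = 53 − 53 = 0; ΔZ = 25 − 26 = -1.
A is unchanged and Z drops by 1 — a proton has become a neutron (β⁺ emission or electron capture).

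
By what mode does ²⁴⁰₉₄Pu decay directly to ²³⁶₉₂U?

ΔA = 236 − 240 = -4; ΔZ = 92 − 94 = -2.
A drops by 4 and Z drops by 2 — the signature of alpha emission.

alpha decay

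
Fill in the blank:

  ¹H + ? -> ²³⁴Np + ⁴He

Conserve mass number: 1 + A = 234 + 4, so A = 237.
Conserve atomic number: 1 + Z = 93 + 2, so Z = 94.
Z = 94 is plutonium, so the species is ²³⁷Pu.

Pu-237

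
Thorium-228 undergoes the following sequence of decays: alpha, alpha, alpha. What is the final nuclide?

Start: (A, Z) = (228, 90).
After α: (224, 88).
After α: (220, 86).
After α: (216, 84).
Z = 84 is polonium.

Po-216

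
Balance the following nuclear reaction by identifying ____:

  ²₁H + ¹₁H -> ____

He-3

Conserve mass number: 2 + 1 = A, so A = 3.
Conserve atomic number: 1 + 1 = Z, so Z = 2.
Z = 2 is helium, so the species is ³₂He.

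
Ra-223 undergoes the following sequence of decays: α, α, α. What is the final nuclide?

Pb-211

Start: (A, Z) = (223, 88).
After α: (219, 86).
After α: (215, 84).
After α: (211, 82).
Z = 82 is lead.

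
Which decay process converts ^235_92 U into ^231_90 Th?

alpha decay

ΔA = 231 − 235 = -4; ΔZ = 90 − 92 = -2.
A drops by 4 and Z drops by 2 — the signature of alpha emission.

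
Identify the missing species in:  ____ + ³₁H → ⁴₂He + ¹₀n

deuteron

Conserve mass number: A + 3 = 4 + 1, so A = 2.
Conserve atomic number: Z + 1 = 2 + 0, so Z = 1.
A = 2 and Z = 1 is ²₁H — a deuteron.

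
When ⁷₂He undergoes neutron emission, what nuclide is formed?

Neutron emission: mass number changes by -1, atomic number by +0.
A: 7 − 1 = 6; Z: 2 = 2.
Z = 2 is helium, so the daughter is ⁶₂He.

He-6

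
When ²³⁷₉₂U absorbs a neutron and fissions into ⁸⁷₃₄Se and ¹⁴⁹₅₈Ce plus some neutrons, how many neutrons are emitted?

2

Conserve mass number: 238 = 87 + 149 + k, so k = 238 − 236 = 2.
Check atomic number: 92 = 34 + 58 + 0 = 92. ✓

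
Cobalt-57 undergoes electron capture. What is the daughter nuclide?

Fe-57

Electron capture: mass number changes by +0, atomic number by -1.
A: 57 = 57; Z: 27 − 1 = 26.
Z = 26 is iron, so the daughter is iron-57.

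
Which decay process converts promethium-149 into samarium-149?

beta-minus decay

ΔA = 149 − 149 = 0; ΔZ = 62 − 61 = +1.
A is unchanged and Z rises by 1 — a neutron has become a proton (β⁻ decay).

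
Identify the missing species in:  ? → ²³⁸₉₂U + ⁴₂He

Conserve mass number: A = 238 + 4, so A = 242.
Conserve atomic number: Z = 92 + 2, so Z = 94.
Z = 94 is plutonium, so the species is ²⁴²₉₄Pu.

Pu-242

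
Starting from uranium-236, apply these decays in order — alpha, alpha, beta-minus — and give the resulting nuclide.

Ac-228

Start: (A, Z) = (236, 92).
After α: (232, 90).
After α: (228, 88).
After β⁻: (228, 89).
Z = 89 is actinium.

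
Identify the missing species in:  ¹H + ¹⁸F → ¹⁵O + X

alpha particle

Conserve mass number: 1 + 18 = 15 + A, so A = 4.
Conserve atomic number: 1 + 9 = 8 + Z, so Z = 2.
A = 4 and Z = 2 is ⁴He — an alpha particle.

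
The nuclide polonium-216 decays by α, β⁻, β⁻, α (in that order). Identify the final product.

Start: (A, Z) = (216, 84).
After α: (212, 82).
After β⁻: (212, 83).
After β⁻: (212, 84).
After α: (208, 82).
Z = 82 is lead.

Pb-208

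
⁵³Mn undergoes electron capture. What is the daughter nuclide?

Electron capture: mass number changes by +0, atomic number by -1.
A: 53 = 53; Z: 25 − 1 = 24.
Z = 24 is chromium, so the daughter is ⁵³Cr.

Cr-53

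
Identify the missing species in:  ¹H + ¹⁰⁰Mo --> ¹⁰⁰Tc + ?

Conserve mass number: 1 + 100 = 100 + A, so A = 1.
Conserve atomic number: 1 + 42 = 43 + Z, so Z = 0.
A = 1 and Z = 0 is ¹n — a neutron.

neutron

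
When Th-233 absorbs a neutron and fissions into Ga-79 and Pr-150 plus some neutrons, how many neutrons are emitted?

5

Conserve mass number: 234 = 79 + 150 + k, so k = 234 − 229 = 5.
Check atomic number: 90 = 31 + 59 + 0 = 90. ✓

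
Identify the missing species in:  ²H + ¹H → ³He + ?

gamma ray

Conserve mass number: 2 + 1 = 3 + A, so A = 0.
Conserve atomic number: 1 + 1 = 2 + Z, so Z = 0.
A = 0 and Z = 0 is γ — a gamma ray.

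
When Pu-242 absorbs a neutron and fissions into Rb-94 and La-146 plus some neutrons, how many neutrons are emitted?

3

Conserve mass number: 243 = 94 + 146 + k, so k = 243 − 240 = 3.
Check atomic number: 94 = 37 + 57 + 0 = 94. ✓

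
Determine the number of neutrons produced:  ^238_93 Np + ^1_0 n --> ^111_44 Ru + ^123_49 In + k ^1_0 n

Conserve mass number: 239 = 111 + 123 + k, so k = 239 − 234 = 5.
Check atomic number: 93 = 44 + 49 + 0 = 93. ✓

5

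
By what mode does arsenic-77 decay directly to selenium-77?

ΔA = 77 − 77 = 0; ΔZ = 34 − 33 = +1.
A is unchanged and Z rises by 1 — a neutron has become a proton (β⁻ decay).

beta-minus decay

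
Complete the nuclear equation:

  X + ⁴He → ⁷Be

Conserve mass number: A + 4 = 7, so A = 3.
Conserve atomic number: Z + 2 = 4, so Z = 2.
Z = 2 is helium, so the species is ³He.

He-3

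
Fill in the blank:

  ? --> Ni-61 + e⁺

Cu-61

Conserve mass number: A = 61 + 0, so A = 61.
Conserve atomic number: Z = 28 + 1, so Z = 29.
Z = 29 is copper, so the species is Cu-61.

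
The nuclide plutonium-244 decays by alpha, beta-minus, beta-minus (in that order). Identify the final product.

Pu-240

Start: (A, Z) = (244, 94).
After α: (240, 92).
After β⁻: (240, 93).
After β⁻: (240, 94).
Z = 94 is plutonium.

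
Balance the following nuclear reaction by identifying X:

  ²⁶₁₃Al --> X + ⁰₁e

Conserve mass number: 26 = A + 0, so A = 26.
Conserve atomic number: 13 = Z + 1, so Z = 12.
Z = 12 is magnesium, so the species is ²⁶₁₂Mg.

Mg-26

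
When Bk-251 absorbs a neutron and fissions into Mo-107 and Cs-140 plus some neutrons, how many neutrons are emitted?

5

Conserve mass number: 252 = 107 + 140 + k, so k = 252 − 247 = 5.
Check atomic number: 97 = 42 + 55 + 0 = 97. ✓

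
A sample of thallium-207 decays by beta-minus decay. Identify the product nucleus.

Pb-207

Beta-minus decay: mass number changes by +0, atomic number by +1.
A: 207 = 207; Z: 81 + 1 = 82.
Z = 82 is lead, so the daughter is lead-207.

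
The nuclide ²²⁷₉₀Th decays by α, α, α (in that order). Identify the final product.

Start: (A, Z) = (227, 90).
After α: (223, 88).
After α: (219, 86).
After α: (215, 84).
Z = 84 is polonium.

Po-215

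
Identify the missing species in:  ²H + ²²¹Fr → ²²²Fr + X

proton

Conserve mass number: 2 + 221 = 222 + A, so A = 1.
Conserve atomic number: 1 + 87 = 87 + Z, so Z = 1.
A = 1 and Z = 1 is ¹H — a proton.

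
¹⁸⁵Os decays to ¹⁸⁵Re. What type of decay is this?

beta-plus decay or electron capture

ΔA = 185 − 185 = 0; ΔZ = 75 − 76 = -1.
A is unchanged and Z drops by 1 — a proton has become a neutron (β⁺ emission or electron capture).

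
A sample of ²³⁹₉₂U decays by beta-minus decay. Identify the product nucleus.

Np-239

Beta-minus decay: mass number changes by +0, atomic number by +1.
A: 239 = 239; Z: 92 + 1 = 93.
Z = 93 is neptunium, so the daughter is ²³⁹₉₃Np.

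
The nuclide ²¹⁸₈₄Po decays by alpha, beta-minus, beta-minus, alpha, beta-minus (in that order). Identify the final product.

Bi-210

Start: (A, Z) = (218, 84).
After α: (214, 82).
After β⁻: (214, 83).
After β⁻: (214, 84).
After α: (210, 82).
After β⁻: (210, 83).
Z = 83 is bismuth.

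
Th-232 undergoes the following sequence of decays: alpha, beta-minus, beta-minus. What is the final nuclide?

Th-228

Start: (A, Z) = (232, 90).
After α: (228, 88).
After β⁻: (228, 89).
After β⁻: (228, 90).
Z = 90 is thorium.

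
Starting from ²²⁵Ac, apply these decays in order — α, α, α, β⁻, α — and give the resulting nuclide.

Start: (A, Z) = (225, 89).
After α: (221, 87).
After α: (217, 85).
After α: (213, 83).
After β⁻: (213, 84).
After α: (209, 82).
Z = 82 is lead.

Pb-209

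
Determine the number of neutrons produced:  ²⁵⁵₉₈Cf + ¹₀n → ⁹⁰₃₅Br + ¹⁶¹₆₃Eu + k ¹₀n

5

Conserve mass number: 256 = 90 + 161 + k, so k = 256 − 251 = 5.
Check atomic number: 98 = 35 + 63 + 0 = 98. ✓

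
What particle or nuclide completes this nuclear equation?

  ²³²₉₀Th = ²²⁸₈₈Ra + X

alpha particle

Conserve mass number: 232 = 228 + A, so A = 4.
Conserve atomic number: 90 = 88 + Z, so Z = 2.
A = 4 and Z = 2 is ⁴₂He — an alpha particle.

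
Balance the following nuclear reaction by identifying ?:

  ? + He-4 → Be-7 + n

Conserve mass number: A + 4 = 7 + 1, so A = 4.
Conserve atomic number: Z + 2 = 4 + 0, so Z = 2.
A = 4 and Z = 2 is He-4 — an alpha particle.

alpha particle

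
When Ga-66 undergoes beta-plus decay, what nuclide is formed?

Zn-66

Beta-plus decay: mass number changes by +0, atomic number by -1.
A: 66 = 66; Z: 31 − 1 = 30.
Z = 30 is zinc, so the daughter is Zn-66.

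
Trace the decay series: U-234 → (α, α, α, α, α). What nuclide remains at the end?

Pb-214

Start: (A, Z) = (234, 92).
After α: (230, 90).
After α: (226, 88).
After α: (222, 86).
After α: (218, 84).
After α: (214, 82).
Z = 82 is lead.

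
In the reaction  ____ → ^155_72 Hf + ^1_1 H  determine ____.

Ta-156

Conserve mass number: A = 155 + 1, so A = 156.
Conserve atomic number: Z = 72 + 1, so Z = 73.
Z = 73 is tantalum, so the species is ^156_73 Ta.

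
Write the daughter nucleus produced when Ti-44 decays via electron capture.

Sc-44

Electron capture: mass number changes by +0, atomic number by -1.
A: 44 = 44; Z: 22 − 1 = 21.
Z = 21 is scandium, so the daughter is Sc-44.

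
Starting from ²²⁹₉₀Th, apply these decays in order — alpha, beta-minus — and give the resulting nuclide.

Ac-225

Start: (A, Z) = (229, 90).
After α: (225, 88).
After β⁻: (225, 89).
Z = 89 is actinium.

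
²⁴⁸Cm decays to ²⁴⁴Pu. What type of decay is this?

ΔA = 244 − 248 = -4; ΔZ = 94 − 96 = -2.
A drops by 4 and Z drops by 2 — the signature of alpha emission.

alpha decay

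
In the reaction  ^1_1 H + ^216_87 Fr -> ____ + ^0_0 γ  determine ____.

Ra-217

Conserve mass number: 1 + 216 = A + 0, so A = 217.
Conserve atomic number: 1 + 87 = Z + 0, so Z = 88.
Z = 88 is radium, so the species is ^217_88 Ra.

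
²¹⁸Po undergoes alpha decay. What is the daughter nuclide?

Pb-214

Alpha decay: mass number changes by -4, atomic number by -2.
A: 218 − 4 = 214; Z: 84 − 2 = 82.
Z = 82 is lead, so the daughter is ²¹⁴Pb.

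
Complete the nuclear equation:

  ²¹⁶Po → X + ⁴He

Pb-212

Conserve mass number: 216 = A + 4, so A = 212.
Conserve atomic number: 84 = Z + 2, so Z = 82.
Z = 82 is lead, so the species is ²¹²Pb.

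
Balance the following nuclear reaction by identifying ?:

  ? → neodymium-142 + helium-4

Sm-146

Conserve mass number: A = 142 + 4, so A = 146.
Conserve atomic number: Z = 60 + 2, so Z = 62.
Z = 62 is samarium, so the species is samarium-146.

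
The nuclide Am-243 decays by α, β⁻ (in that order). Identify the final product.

Start: (A, Z) = (243, 95).
After α: (239, 93).
After β⁻: (239, 94).
Z = 94 is plutonium.

Pu-239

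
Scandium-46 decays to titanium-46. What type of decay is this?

beta-minus decay

ΔA = 46 − 46 = 0; ΔZ = 22 − 21 = +1.
A is unchanged and Z rises by 1 — a neutron has become a proton (β⁻ decay).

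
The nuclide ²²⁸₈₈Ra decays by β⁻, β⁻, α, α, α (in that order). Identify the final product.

Po-216

Start: (A, Z) = (228, 88).
After β⁻: (228, 89).
After β⁻: (228, 90).
After α: (224, 88).
After α: (220, 86).
After α: (216, 84).
Z = 84 is polonium.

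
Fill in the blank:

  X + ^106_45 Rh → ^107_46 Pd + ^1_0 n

deuteron

Conserve mass number: A + 106 = 107 + 1, so A = 2.
Conserve atomic number: Z + 45 = 46 + 0, so Z = 1.
A = 2 and Z = 1 is ^2_1 H — a deuteron.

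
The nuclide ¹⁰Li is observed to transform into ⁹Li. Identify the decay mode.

neutron emission

ΔA = 9 − 10 = -1; ΔZ = 3 − 3 = +0.
A drops by 1 with Z unchanged — a neutron was emitted.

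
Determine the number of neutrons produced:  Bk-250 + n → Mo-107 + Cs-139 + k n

Conserve mass number: 251 = 107 + 139 + k, so k = 251 − 246 = 5.
Check atomic number: 97 = 42 + 55 + 0 = 97. ✓

5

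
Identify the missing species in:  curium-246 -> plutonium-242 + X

alpha particle

Conserve mass number: 246 = 242 + A, so A = 4.
Conserve atomic number: 96 = 94 + Z, so Z = 2.
A = 4 and Z = 2 is helium-4 — an alpha particle.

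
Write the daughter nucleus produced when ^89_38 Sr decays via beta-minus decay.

Y-89

Beta-minus decay: mass number changes by +0, atomic number by +1.
A: 89 = 89; Z: 38 + 1 = 39.
Z = 39 is yttrium, so the daughter is ^89_39 Y.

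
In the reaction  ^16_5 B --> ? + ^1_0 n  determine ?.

B-15

Conserve mass number: 16 = A + 1, so A = 15.
Conserve atomic number: 5 = Z + 0, so Z = 5.
Z = 5 is boron, so the species is ^15_5 B.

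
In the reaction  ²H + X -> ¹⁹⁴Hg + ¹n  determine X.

Au-193

Conserve mass number: 2 + A = 194 + 1, so A = 193.
Conserve atomic number: 1 + Z = 80 + 0, so Z = 79.
Z = 79 is gold, so the species is ¹⁹³Au.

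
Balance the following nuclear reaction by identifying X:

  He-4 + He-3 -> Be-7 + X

Conserve mass number: 4 + 3 = 7 + A, so A = 0.
Conserve atomic number: 2 + 2 = 4 + Z, so Z = 0.
A = 0 and Z = 0 is γ — a gamma ray.

gamma ray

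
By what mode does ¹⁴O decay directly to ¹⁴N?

beta-plus decay or electron capture

ΔA = 14 − 14 = 0; ΔZ = 7 − 8 = -1.
A is unchanged and Z drops by 1 — a proton has become a neutron (β⁺ emission or electron capture).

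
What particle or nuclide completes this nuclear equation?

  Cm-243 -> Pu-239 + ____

alpha particle

Conserve mass number: 243 = 239 + A, so A = 4.
Conserve atomic number: 96 = 94 + Z, so Z = 2.
A = 4 and Z = 2 is He-4 — an alpha particle.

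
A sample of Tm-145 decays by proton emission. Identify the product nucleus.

Er-144

Proton emission: mass number changes by -1, atomic number by -1.
A: 145 − 1 = 144; Z: 69 − 1 = 68.
Z = 68 is erbium, so the daughter is Er-144.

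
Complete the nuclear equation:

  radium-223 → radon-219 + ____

Conserve mass number: 223 = 219 + A, so A = 4.
Conserve atomic number: 88 = 86 + Z, so Z = 2.
A = 4 and Z = 2 is helium-4 — an alpha particle.

alpha particle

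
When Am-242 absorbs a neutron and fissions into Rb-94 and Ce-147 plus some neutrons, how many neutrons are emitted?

Conserve mass number: 243 = 94 + 147 + k, so k = 243 − 241 = 2.
Check atomic number: 95 = 37 + 58 + 0 = 95. ✓

2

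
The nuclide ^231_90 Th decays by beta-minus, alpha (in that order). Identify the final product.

Start: (A, Z) = (231, 90).
After β⁻: (231, 91).
After α: (227, 89).
Z = 89 is actinium.

Ac-227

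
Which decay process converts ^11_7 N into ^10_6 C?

proton emission

ΔA = 10 − 11 = -1; ΔZ = 6 − 7 = -1.
A drops by 1 and Z drops by 1 — a proton was emitted.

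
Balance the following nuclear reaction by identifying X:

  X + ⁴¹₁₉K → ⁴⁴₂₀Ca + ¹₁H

alpha particle

Conserve mass number: A + 41 = 44 + 1, so A = 4.
Conserve atomic number: Z + 19 = 20 + 1, so Z = 2.
A = 4 and Z = 2 is ⁴₂He — an alpha particle.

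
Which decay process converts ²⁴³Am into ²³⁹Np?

alpha decay

ΔA = 239 − 243 = -4; ΔZ = 93 − 95 = -2.
A drops by 4 and Z drops by 2 — the signature of alpha emission.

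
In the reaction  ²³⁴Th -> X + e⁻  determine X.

Conserve mass number: 234 = A + 0, so A = 234.
Conserve atomic number: 90 = Z − 1, so Z = 91.
Z = 91 is protactinium, so the species is ²³⁴Pa.

Pa-234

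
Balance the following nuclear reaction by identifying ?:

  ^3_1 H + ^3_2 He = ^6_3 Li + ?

Conserve mass number: 3 + 3 = 6 + A, so A = 0.
Conserve atomic number: 1 + 2 = 3 + Z, so Z = 0.
A = 0 and Z = 0 is ^0_0 γ — a gamma ray.

gamma ray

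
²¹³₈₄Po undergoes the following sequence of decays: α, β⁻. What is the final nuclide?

Bi-209

Start: (A, Z) = (213, 84).
After α: (209, 82).
After β⁻: (209, 83).
Z = 83 is bismuth.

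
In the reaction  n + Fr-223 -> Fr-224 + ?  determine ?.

gamma ray

Conserve mass number: 1 + 223 = 224 + A, so A = 0.
Conserve atomic number: 0 + 87 = 87 + Z, so Z = 0.
A = 0 and Z = 0 is γ — a gamma ray.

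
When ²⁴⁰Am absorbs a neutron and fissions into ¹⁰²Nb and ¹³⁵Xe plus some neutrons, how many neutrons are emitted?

Conserve mass number: 241 = 102 + 135 + k, so k = 241 − 237 = 4.
Check atomic number: 95 = 41 + 54 + 0 = 95. ✓

4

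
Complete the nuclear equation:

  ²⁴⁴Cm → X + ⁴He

Conserve mass number: 244 = A + 4, so A = 240.
Conserve atomic number: 96 = Z + 2, so Z = 94.
Z = 94 is plutonium, so the species is ²⁴⁰Pu.

Pu-240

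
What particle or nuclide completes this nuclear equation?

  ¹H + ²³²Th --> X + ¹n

Pa-232

Conserve mass number: 1 + 232 = A + 1, so A = 232.
Conserve atomic number: 1 + 90 = Z + 0, so Z = 91.
Z = 91 is protactinium, so the species is ²³²Pa.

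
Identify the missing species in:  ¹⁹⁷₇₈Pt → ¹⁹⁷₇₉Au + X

Conserve mass number: 197 = 197 + A, so A = 0.
Conserve atomic number: 78 = 79 + Z, so Z = -1.
A = 0 and Z = -1 is ⁰₋₁e — a beta-minus particle.

beta-minus particle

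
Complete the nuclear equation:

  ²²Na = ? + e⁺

Ne-22

Conserve mass number: 22 = A + 0, so A = 22.
Conserve atomic number: 11 = Z + 1, so Z = 10.
Z = 10 is neon, so the species is ²²Ne.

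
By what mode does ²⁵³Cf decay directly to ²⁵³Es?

ΔA = 253 − 253 = 0; ΔZ = 99 − 98 = +1.
A is unchanged and Z rises by 1 — a neutron has become a proton (β⁻ decay).

beta-minus decay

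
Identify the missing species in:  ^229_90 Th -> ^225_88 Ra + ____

alpha particle

Conserve mass number: 229 = 225 + A, so A = 4.
Conserve atomic number: 90 = 88 + Z, so Z = 2.
A = 4 and Z = 2 is ^4_2 He — an alpha particle.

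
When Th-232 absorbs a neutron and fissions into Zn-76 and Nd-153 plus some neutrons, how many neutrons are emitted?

Conserve mass number: 233 = 76 + 153 + k, so k = 233 − 229 = 4.
Check atomic number: 90 = 30 + 60 + 0 = 90. ✓

4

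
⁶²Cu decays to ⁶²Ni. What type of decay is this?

ΔA = 62 − 62 = 0; ΔZ = 28 − 29 = -1.
A is unchanged and Z drops by 1 — a proton has become a neutron (β⁺ emission or electron capture).

beta-plus decay or electron capture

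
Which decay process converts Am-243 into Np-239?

ΔA = 239 − 243 = -4; ΔZ = 93 − 95 = -2.
A drops by 4 and Z drops by 2 — the signature of alpha emission.

alpha decay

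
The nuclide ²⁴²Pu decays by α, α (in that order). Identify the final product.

Start: (A, Z) = (242, 94).
After α: (238, 92).
After α: (234, 90).
Z = 90 is thorium.

Th-234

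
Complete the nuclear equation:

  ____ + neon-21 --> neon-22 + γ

Conserve mass number: A + 21 = 22 + 0, so A = 1.
Conserve atomic number: Z + 10 = 10 + 0, so Z = 0.
A = 1 and Z = 0 is neutron — a neutron.

neutron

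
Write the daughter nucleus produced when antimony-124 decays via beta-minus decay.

Beta-minus decay: mass number changes by +0, atomic number by +1.
A: 124 = 124; Z: 51 + 1 = 52.
Z = 52 is tellurium, so the daughter is tellurium-124.

Te-124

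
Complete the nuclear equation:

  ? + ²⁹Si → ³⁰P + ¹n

Conserve mass number: A + 29 = 30 + 1, so A = 2.
Conserve atomic number: Z + 14 = 15 + 0, so Z = 1.
A = 2 and Z = 1 is ²H — a deuteron.

deuteron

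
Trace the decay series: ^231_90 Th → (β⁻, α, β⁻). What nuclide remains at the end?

Start: (A, Z) = (231, 90).
After β⁻: (231, 91).
After α: (227, 89).
After β⁻: (227, 90).
Z = 90 is thorium.

Th-227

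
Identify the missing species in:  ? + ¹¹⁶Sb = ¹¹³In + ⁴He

neutron

Conserve mass number: A + 116 = 113 + 4, so A = 1.
Conserve atomic number: Z + 51 = 49 + 2, so Z = 0.
A = 1 and Z = 0 is ¹n — a neutron.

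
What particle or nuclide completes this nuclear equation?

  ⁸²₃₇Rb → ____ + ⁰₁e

Conserve mass number: 82 = A + 0, so A = 82.
Conserve atomic number: 37 = Z + 1, so Z = 36.
Z = 36 is krypton, so the species is ⁸²₃₆Kr.

Kr-82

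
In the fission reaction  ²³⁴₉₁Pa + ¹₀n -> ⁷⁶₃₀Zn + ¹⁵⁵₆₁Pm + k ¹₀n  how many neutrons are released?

Conserve mass number: 235 = 76 + 155 + k, so k = 235 − 231 = 4.
Check atomic number: 91 = 30 + 61 + 0 = 91. ✓

4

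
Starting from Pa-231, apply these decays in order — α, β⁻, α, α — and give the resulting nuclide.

Rn-219

Start: (A, Z) = (231, 91).
After α: (227, 89).
After β⁻: (227, 90).
After α: (223, 88).
After α: (219, 86).
Z = 86 is radon.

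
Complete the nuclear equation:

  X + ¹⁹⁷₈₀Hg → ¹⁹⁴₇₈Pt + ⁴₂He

Conserve mass number: A + 197 = 194 + 4, so A = 1.
Conserve atomic number: Z + 80 = 78 + 2, so Z = 0.
A = 1 and Z = 0 is ¹₀n — a neutron.

neutron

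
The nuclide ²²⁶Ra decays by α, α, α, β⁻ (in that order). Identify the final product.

Start: (A, Z) = (226, 88).
After α: (222, 86).
After α: (218, 84).
After α: (214, 82).
After β⁻: (214, 83).
Z = 83 is bismuth.

Bi-214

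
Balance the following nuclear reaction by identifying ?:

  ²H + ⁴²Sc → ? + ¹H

Conserve mass number: 2 + 42 = A + 1, so A = 43.
Conserve atomic number: 1 + 21 = Z + 1, so Z = 21.
Z = 21 is scandium, so the species is ⁴³Sc.

Sc-43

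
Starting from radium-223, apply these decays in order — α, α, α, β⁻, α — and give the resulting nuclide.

Start: (A, Z) = (223, 88).
After α: (219, 86).
After α: (215, 84).
After α: (211, 82).
After β⁻: (211, 83).
After α: (207, 81).
Z = 81 is thallium.

Tl-207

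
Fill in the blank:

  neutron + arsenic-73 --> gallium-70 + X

alpha particle

Conserve mass number: 1 + 73 = 70 + A, so A = 4.
Conserve atomic number: 0 + 33 = 31 + Z, so Z = 2.
A = 4 and Z = 2 is helium-4 — an alpha particle.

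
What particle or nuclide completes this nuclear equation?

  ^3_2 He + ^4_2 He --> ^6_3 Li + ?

Conserve mass number: 3 + 4 = 6 + A, so A = 1.
Conserve atomic number: 2 + 2 = 3 + Z, so Z = 1.
A = 1 and Z = 1 is ^1_1 H — a proton.

proton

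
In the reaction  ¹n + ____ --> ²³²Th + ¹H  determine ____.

Conserve mass number: 1 + A = 232 + 1, so A = 232.
Conserve atomic number: 0 + Z = 90 + 1, so Z = 91.
Z = 91 is protactinium, so the species is ²³²Pa.

Pa-232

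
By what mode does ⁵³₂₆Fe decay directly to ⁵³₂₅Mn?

beta-plus decay or electron capture

ΔA = 53 − 53 = 0; ΔZ = 25 − 26 = -1.
A is unchanged and Z drops by 1 — a proton has become a neutron (β⁺ emission or electron capture).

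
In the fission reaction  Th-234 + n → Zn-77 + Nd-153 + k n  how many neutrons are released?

Conserve mass number: 235 = 77 + 153 + k, so k = 235 − 230 = 5.
Check atomic number: 90 = 30 + 60 + 0 = 90. ✓

5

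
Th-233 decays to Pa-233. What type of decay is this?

beta-minus decay

ΔA = 233 − 233 = 0; ΔZ = 91 − 90 = +1.
A is unchanged and Z rises by 1 — a neutron has become a proton (β⁻ decay).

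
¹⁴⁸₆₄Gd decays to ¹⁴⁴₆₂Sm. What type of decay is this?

ΔA = 144 − 148 = -4; ΔZ = 62 − 64 = -2.
A drops by 4 and Z drops by 2 — the signature of alpha emission.

alpha decay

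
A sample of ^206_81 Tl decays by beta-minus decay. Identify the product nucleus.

Pb-206

Beta-minus decay: mass number changes by +0, atomic number by +1.
A: 206 = 206; Z: 81 + 1 = 82.
Z = 82 is lead, so the daughter is ^206_82 Pb.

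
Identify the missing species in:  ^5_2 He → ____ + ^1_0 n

He-4

Conserve mass number: 5 = A + 1, so A = 4.
Conserve atomic number: 2 = Z + 0, so Z = 2.
A = 4 and Z = 2 is ^4_2 He — an alpha particle.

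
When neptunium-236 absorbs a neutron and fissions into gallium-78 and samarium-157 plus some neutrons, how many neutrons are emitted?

2

Conserve mass number: 237 = 78 + 157 + k, so k = 237 − 235 = 2.
Check atomic number: 93 = 31 + 62 + 0 = 93. ✓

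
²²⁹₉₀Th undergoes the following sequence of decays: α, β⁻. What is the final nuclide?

Ac-225

Start: (A, Z) = (229, 90).
After α: (225, 88).
After β⁻: (225, 89).
Z = 89 is actinium.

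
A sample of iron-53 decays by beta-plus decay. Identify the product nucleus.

Beta-plus decay: mass number changes by +0, atomic number by -1.
A: 53 = 53; Z: 26 − 1 = 25.
Z = 25 is manganese, so the daughter is manganese-53.

Mn-53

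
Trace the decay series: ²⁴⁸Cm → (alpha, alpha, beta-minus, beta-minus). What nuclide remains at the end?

Pu-240

Start: (A, Z) = (248, 96).
After α: (244, 94).
After α: (240, 92).
After β⁻: (240, 93).
After β⁻: (240, 94).
Z = 94 is plutonium.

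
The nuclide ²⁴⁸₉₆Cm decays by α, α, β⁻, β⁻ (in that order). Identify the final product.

Pu-240

Start: (A, Z) = (248, 96).
After α: (244, 94).
After α: (240, 92).
After β⁻: (240, 93).
After β⁻: (240, 94).
Z = 94 is plutonium.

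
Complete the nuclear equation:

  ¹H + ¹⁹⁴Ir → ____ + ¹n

Conserve mass number: 1 + 194 = A + 1, so A = 194.
Conserve atomic number: 1 + 77 = Z + 0, so Z = 78.
Z = 78 is platinum, so the species is ¹⁹⁴Pt.

Pt-194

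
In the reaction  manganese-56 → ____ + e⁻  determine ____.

Conserve mass number: 56 = A + 0, so A = 56.
Conserve atomic number: 25 = Z − 1, so Z = 26.
Z = 26 is iron, so the species is iron-56.

Fe-56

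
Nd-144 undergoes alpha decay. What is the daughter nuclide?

Alpha decay: mass number changes by -4, atomic number by -2.
A: 144 − 4 = 140; Z: 60 − 2 = 58.
Z = 58 is cerium, so the daughter is Ce-140.

Ce-140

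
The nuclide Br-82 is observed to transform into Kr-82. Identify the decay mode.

ΔA = 82 − 82 = 0; ΔZ = 36 − 35 = +1.
A is unchanged and Z rises by 1 — a neutron has become a proton (β⁻ decay).

beta-minus decay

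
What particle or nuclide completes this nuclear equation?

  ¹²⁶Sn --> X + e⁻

Sb-126

Conserve mass number: 126 = A + 0, so A = 126.
Conserve atomic number: 50 = Z − 1, so Z = 51.
Z = 51 is antimony, so the species is ¹²⁶Sb.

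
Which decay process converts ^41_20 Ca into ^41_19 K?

beta-plus decay or electron capture

ΔA = 41 − 41 = 0; ΔZ = 19 − 20 = -1.
A is unchanged and Z drops by 1 — a proton has become a neutron (β⁺ emission or electron capture).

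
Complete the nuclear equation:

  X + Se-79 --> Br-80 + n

deuteron

Conserve mass number: A + 79 = 80 + 1, so A = 2.
Conserve atomic number: Z + 34 = 35 + 0, so Z = 1.
A = 2 and Z = 1 is H-2 — a deuteron.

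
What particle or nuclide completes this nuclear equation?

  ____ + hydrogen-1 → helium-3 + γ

deuteron

Conserve mass number: A + 1 = 3 + 0, so A = 2.
Conserve atomic number: Z + 1 = 2 + 0, so Z = 1.
A = 2 and Z = 1 is hydrogen-2 — a deuteron.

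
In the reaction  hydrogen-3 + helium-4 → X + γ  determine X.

Conserve mass number: 3 + 4 = A + 0, so A = 7.
Conserve atomic number: 1 + 2 = Z + 0, so Z = 3.
Z = 3 is lithium, so the species is lithium-7.

Li-7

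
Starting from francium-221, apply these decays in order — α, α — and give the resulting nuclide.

Bi-213

Start: (A, Z) = (221, 87).
After α: (217, 85).
After α: (213, 83).
Z = 83 is bismuth.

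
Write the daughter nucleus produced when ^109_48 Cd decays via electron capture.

Electron capture: mass number changes by +0, atomic number by -1.
A: 109 = 109; Z: 48 − 1 = 47.
Z = 47 is silver, so the daughter is ^109_47 Ag.

Ag-109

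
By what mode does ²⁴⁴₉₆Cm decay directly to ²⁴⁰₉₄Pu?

alpha decay

ΔA = 240 − 244 = -4; ΔZ = 94 − 96 = -2.
A drops by 4 and Z drops by 2 — the signature of alpha emission.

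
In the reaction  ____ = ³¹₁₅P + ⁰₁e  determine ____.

S-31

Conserve mass number: A = 31 + 0, so A = 31.
Conserve atomic number: Z = 15 + 1, so Z = 16.
Z = 16 is sulfur, so the species is ³¹₁₆S.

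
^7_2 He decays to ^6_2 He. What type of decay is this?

ΔA = 6 − 7 = -1; ΔZ = 2 − 2 = +0.
A drops by 1 with Z unchanged — a neutron was emitted.

neutron emission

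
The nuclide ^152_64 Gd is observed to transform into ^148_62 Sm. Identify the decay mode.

alpha decay

ΔA = 148 − 152 = -4; ΔZ = 62 − 64 = -2.
A drops by 4 and Z drops by 2 — the signature of alpha emission.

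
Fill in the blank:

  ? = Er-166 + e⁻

Ho-166

Conserve mass number: A = 166 + 0, so A = 166.
Conserve atomic number: Z = 68 − 1, so Z = 67.
Z = 67 is holmium, so the species is Ho-166.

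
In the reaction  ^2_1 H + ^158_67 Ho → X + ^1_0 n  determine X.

Er-159

Conserve mass number: 2 + 158 = A + 1, so A = 159.
Conserve atomic number: 1 + 67 = Z + 0, so Z = 68.
Z = 68 is erbium, so the species is ^159_68 Er.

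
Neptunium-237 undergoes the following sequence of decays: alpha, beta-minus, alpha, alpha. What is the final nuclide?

Ra-225

Start: (A, Z) = (237, 93).
After α: (233, 91).
After β⁻: (233, 92).
After α: (229, 90).
After α: (225, 88).
Z = 88 is radium.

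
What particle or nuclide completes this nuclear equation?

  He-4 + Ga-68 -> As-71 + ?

Conserve mass number: 4 + 68 = 71 + A, so A = 1.
Conserve atomic number: 2 + 31 = 33 + Z, so Z = 0.
A = 1 and Z = 0 is n — a neutron.

neutron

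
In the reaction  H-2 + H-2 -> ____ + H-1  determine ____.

H-3

Conserve mass number: 2 + 2 = A + 1, so A = 3.
Conserve atomic number: 1 + 1 = Z + 1, so Z = 1.
A = 3 and Z = 1 is H-3 — a triton.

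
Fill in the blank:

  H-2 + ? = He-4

deuteron

Conserve mass number: 2 + A = 4, so A = 2.
Conserve atomic number: 1 + Z = 2, so Z = 1.
A = 2 and Z = 1 is H-2 — a deuteron.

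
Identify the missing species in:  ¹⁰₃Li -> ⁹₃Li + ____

Conserve mass number: 10 = 9 + A, so A = 1.
Conserve atomic number: 3 = 3 + Z, so Z = 0.
A = 1 and Z = 0 is ¹₀n — a neutron.

neutron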